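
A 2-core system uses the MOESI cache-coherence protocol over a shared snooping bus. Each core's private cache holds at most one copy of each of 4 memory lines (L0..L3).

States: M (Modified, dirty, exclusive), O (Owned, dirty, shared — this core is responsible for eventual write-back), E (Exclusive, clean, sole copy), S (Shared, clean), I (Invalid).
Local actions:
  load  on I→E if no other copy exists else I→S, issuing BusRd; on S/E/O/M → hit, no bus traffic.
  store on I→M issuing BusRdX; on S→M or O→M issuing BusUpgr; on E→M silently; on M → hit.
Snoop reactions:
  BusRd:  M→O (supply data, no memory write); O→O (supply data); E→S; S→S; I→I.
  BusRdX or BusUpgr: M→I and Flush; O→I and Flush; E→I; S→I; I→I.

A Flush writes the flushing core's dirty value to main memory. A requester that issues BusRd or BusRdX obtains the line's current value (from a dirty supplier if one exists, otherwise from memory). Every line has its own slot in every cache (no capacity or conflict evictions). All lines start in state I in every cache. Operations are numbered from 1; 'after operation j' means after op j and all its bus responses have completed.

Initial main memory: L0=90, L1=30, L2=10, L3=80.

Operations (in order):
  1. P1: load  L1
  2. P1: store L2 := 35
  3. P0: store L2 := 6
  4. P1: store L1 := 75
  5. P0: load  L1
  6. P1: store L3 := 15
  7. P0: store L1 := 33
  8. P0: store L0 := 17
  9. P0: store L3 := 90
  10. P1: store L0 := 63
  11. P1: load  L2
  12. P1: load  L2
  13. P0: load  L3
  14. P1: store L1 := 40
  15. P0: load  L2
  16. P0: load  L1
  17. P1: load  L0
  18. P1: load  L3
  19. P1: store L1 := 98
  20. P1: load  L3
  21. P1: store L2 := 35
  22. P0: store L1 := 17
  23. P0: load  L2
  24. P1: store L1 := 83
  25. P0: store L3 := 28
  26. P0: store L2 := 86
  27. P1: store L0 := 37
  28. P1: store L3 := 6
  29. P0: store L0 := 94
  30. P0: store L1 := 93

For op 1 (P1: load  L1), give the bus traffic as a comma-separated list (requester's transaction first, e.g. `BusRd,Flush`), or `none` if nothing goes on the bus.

  op1 P1: load  L1 → I/E on L1; bus BusRd; mem=30
  op2 P1: store L2 := 35 → I/M on L2; bus BusRdX; mem=10
  op3 P0: store L2 := 6 → M/I on L2; bus BusRdX Flush; mem=35
  op4 P1: store L1 := 75 → I/M on L1; bus (none); mem=30
  op5 P0: load  L1 → S/O on L1; bus BusRd; mem=30
  op6 P1: store L3 := 15 → I/M on L3; bus BusRdX; mem=80
  op7 P0: store L1 := 33 → M/I on L1; bus BusUpgr Flush; mem=75
  op8 P0: store L0 := 17 → M/I on L0; bus BusRdX; mem=90
  op9 P0: store L3 := 90 → M/I on L3; bus BusRdX Flush; mem=15
  op10 P1: store L0 := 63 → I/M on L0; bus BusRdX Flush; mem=17
  op11 P1: load  L2 → O/S on L2; bus BusRd; mem=35
  op12 P1: load  L2 → O/S on L2; bus (none); mem=35
  op13 P0: load  L3 → M/I on L3; bus (none); mem=15
  op14 P1: store L1 := 40 → I/M on L1; bus BusRdX Flush; mem=33
  op15 P0: load  L2 → O/S on L2; bus (none); mem=35
  op16 P0: load  L1 → S/O on L1; bus BusRd; mem=33
  op17 P1: load  L0 → I/M on L0; bus (none); mem=17
  op18 P1: load  L3 → O/S on L3; bus BusRd; mem=15
  op19 P1: store L1 := 98 → I/M on L1; bus BusUpgr; mem=33
  op20 P1: load  L3 → O/S on L3; bus (none); mem=15
  op21 P1: store L2 := 35 → I/M on L2; bus BusUpgr Flush; mem=6
  op22 P0: store L1 := 17 → M/I on L1; bus BusRdX Flush; mem=98
  op23 P0: load  L2 → S/O on L2; bus BusRd; mem=6
  op24 P1: store L1 := 83 → I/M on L1; bus BusRdX Flush; mem=17
  op25 P0: store L3 := 28 → M/I on L3; bus BusUpgr; mem=15
  op26 P0: store L2 := 86 → M/I on L2; bus BusUpgr Flush; mem=35
  op27 P1: store L0 := 37 → I/M on L0; bus (none); mem=17
  op28 P1: store L3 := 6 → I/M on L3; bus BusRdX Flush; mem=28
  op29 P0: store L0 := 94 → M/I on L0; bus BusRdX Flush; mem=37
  op30 P0: store L1 := 93 → M/I on L1; bus BusRdX Flush; mem=83

bus = BusRd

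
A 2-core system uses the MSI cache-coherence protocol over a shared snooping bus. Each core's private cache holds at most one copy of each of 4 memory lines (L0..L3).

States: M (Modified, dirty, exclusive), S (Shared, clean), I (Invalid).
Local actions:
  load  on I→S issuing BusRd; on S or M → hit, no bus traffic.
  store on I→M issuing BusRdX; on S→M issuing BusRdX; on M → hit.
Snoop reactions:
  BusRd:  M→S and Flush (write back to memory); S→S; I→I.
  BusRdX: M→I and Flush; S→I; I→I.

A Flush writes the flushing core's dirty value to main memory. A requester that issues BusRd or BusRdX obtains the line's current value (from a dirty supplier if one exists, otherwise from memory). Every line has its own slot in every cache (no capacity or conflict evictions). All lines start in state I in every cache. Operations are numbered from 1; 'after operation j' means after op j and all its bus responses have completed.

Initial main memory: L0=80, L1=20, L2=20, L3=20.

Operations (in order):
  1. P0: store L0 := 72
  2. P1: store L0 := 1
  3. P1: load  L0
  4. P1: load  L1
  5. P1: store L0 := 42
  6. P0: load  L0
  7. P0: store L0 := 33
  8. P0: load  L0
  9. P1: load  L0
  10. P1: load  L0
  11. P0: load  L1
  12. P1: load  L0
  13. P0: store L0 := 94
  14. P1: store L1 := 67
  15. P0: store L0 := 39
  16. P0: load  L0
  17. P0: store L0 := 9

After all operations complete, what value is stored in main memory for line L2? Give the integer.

1. P0: store L0 := 72  bus=[BusRdX]  L0: P0=M P1=I  mem[L0]=80
2. P1: store L0 := 1  bus=[BusRdX,Flush]  L0: P0=I P1=M  mem[L0]=72
3. P1: load  L0  bus=[-]  L0: P0=I P1=M  mem[L0]=72
4. P1: load  L1  bus=[BusRd]  L1: P0=I P1=S  mem[L1]=20
5. P1: store L0 := 42  bus=[-]  L0: P0=I P1=M  mem[L0]=72
6. P0: load  L0  bus=[BusRd,Flush]  L0: P0=S P1=S  mem[L0]=42
7. P0: store L0 := 33  bus=[BusRdX]  L0: P0=M P1=I  mem[L0]=42
8. P0: load  L0  bus=[-]  L0: P0=M P1=I  mem[L0]=42
9. P1: load  L0  bus=[BusRd,Flush]  L0: P0=S P1=S  mem[L0]=33
10. P1: load  L0  bus=[-]  L0: P0=S P1=S  mem[L0]=33
11. P0: load  L1  bus=[BusRd]  L1: P0=S P1=S  mem[L1]=20
12. P1: load  L0  bus=[-]  L0: P0=S P1=S  mem[L0]=33
13. P0: store L0 := 94  bus=[BusRdX]  L0: P0=M P1=I  mem[L0]=33
14. P1: store L1 := 67  bus=[BusRdX]  L1: P0=I P1=M  mem[L1]=20
15. P0: store L0 := 39  bus=[-]  L0: P0=M P1=I  mem[L0]=33
16. P0: load  L0  bus=[-]  L0: P0=M P1=I  mem[L0]=33
17. P0: store L0 := 9  bus=[-]  L0: P0=M P1=I  mem[L0]=33

memory[L2] = 20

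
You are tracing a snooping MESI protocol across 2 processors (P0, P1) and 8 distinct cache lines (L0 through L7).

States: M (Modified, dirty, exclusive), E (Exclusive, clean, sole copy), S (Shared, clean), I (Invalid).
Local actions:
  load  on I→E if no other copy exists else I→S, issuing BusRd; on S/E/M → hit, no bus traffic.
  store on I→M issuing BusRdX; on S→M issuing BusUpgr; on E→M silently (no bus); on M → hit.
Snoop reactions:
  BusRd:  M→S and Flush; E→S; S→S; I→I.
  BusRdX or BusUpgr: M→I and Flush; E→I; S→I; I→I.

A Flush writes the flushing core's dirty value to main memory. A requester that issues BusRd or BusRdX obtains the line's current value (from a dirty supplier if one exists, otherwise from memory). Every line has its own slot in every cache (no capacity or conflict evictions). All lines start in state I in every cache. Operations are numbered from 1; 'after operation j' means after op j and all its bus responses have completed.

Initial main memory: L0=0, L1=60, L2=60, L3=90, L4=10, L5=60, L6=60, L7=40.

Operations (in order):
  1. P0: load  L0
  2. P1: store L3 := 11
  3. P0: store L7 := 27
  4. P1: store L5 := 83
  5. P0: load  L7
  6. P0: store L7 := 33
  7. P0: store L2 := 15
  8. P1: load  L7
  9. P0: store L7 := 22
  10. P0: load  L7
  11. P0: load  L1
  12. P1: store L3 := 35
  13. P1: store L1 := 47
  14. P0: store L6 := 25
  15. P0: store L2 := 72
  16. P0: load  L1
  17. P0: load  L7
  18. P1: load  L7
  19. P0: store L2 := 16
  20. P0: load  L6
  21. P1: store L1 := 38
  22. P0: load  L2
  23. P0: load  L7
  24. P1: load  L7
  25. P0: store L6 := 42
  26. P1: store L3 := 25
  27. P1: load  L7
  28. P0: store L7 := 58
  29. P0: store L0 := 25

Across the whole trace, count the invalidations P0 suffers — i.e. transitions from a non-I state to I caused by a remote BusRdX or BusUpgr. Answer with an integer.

invalidations = 2

[1] P0: load  L0 | P0:E(0), P1:I | bus: BusRd
[2] P1: store L3 := 11 | P0:I, P1:M(11) | bus: BusRdX
[3] P0: store L7 := 27 | P0:M(27), P1:I | bus: BusRdX
[4] P1: store L5 := 83 | P0:I, P1:M(83) | bus: BusRdX
[5] P0: load  L7 | P0:M(27), P1:I | bus: none
[6] P0: store L7 := 33 | P0:M(33), P1:I | bus: none
[7] P0: store L2 := 15 | P0:M(15), P1:I | bus: BusRdX
[8] P1: load  L7 | P0:S(33), P1:S(33) | bus: BusRd,Flush
[9] P0: store L7 := 22 | P0:M(22), P1:I | bus: BusUpgr
[10] P0: load  L7 | P0:M(22), P1:I | bus: none
[11] P0: load  L1 | P0:E(60), P1:I | bus: BusRd
[12] P1: store L3 := 35 | P0:I, P1:M(35) | bus: none
[13] P1: store L1 := 47 | P0:I, P1:M(47) | bus: BusRdX
[14] P0: store L6 := 25 | P0:M(25), P1:I | bus: BusRdX
[15] P0: store L2 := 72 | P0:M(72), P1:I | bus: none
[16] P0: load  L1 | P0:S(47), P1:S(47) | bus: BusRd,Flush
[17] P0: load  L7 | P0:M(22), P1:I | bus: none
[18] P1: load  L7 | P0:S(22), P1:S(22) | bus: BusRd,Flush
[19] P0: store L2 := 16 | P0:M(16), P1:I | bus: none
[20] P0: load  L6 | P0:M(25), P1:I | bus: none
[21] P1: store L1 := 38 | P0:I, P1:M(38) | bus: BusUpgr
[22] P0: load  L2 | P0:M(16), P1:I | bus: none
[23] P0: load  L7 | P0:S(22), P1:S(22) | bus: none
[24] P1: load  L7 | P0:S(22), P1:S(22) | bus: none
[25] P0: store L6 := 42 | P0:M(42), P1:I | bus: none
[26] P1: store L3 := 25 | P0:I, P1:M(25) | bus: none
[27] P1: load  L7 | P0:S(22), P1:S(22) | bus: none
[28] P0: store L7 := 58 | P0:M(58), P1:I | bus: BusUpgr
[29] P0: store L0 := 25 | P0:M(25), P1:I | bus: none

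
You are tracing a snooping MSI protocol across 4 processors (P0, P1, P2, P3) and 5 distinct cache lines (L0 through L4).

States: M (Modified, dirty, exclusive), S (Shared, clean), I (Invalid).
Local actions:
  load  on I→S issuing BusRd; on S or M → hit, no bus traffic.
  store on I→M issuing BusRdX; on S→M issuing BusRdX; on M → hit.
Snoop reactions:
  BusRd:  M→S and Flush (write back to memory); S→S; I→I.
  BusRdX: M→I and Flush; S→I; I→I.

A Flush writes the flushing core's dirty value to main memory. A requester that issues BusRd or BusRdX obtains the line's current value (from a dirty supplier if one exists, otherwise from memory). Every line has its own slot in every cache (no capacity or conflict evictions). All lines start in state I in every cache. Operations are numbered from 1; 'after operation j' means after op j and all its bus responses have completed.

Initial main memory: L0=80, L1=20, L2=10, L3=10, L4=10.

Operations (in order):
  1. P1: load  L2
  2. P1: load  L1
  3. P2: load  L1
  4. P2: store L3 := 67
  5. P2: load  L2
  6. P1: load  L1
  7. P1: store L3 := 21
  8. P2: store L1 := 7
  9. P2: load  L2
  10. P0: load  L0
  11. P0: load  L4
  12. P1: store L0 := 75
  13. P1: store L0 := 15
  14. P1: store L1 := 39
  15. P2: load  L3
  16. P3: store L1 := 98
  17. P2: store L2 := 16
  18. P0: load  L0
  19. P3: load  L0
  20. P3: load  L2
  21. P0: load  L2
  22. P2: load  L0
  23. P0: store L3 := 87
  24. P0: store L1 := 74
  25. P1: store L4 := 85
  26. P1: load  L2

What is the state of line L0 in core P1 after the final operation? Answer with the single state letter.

[1] P1: load  L2 | P0:I, P1:S(10), P2:I, P3:I | bus: BusRd
[2] P1: load  L1 | P0:I, P1:S(20), P2:I, P3:I | bus: BusRd
[3] P2: load  L1 | P0:I, P1:S(20), P2:S(20), P3:I | bus: BusRd
[4] P2: store L3 := 67 | P0:I, P1:I, P2:M(67), P3:I | bus: BusRdX
[5] P2: load  L2 | P0:I, P1:S(10), P2:S(10), P3:I | bus: BusRd
[6] P1: load  L1 | P0:I, P1:S(20), P2:S(20), P3:I | bus: none
[7] P1: store L3 := 21 | P0:I, P1:M(21), P2:I, P3:I | bus: BusRdX,Flush
[8] P2: store L1 := 7 | P0:I, P1:I, P2:M(7), P3:I | bus: BusRdX
[9] P2: load  L2 | P0:I, P1:S(10), P2:S(10), P3:I | bus: none
[10] P0: load  L0 | P0:S(80), P1:I, P2:I, P3:I | bus: BusRd
[11] P0: load  L4 | P0:S(10), P1:I, P2:I, P3:I | bus: BusRd
[12] P1: store L0 := 75 | P0:I, P1:M(75), P2:I, P3:I | bus: BusRdX
[13] P1: store L0 := 15 | P0:I, P1:M(15), P2:I, P3:I | bus: none
[14] P1: store L1 := 39 | P0:I, P1:M(39), P2:I, P3:I | bus: BusRdX,Flush
[15] P2: load  L3 | P0:I, P1:S(21), P2:S(21), P3:I | bus: BusRd,Flush
[16] P3: store L1 := 98 | P0:I, P1:I, P2:I, P3:M(98) | bus: BusRdX,Flush
[17] P2: store L2 := 16 | P0:I, P1:I, P2:M(16), P3:I | bus: BusRdX
[18] P0: load  L0 | P0:S(15), P1:S(15), P2:I, P3:I | bus: BusRd,Flush
[19] P3: load  L0 | P0:S(15), P1:S(15), P2:I, P3:S(15) | bus: BusRd
[20] P3: load  L2 | P0:I, P1:I, P2:S(16), P3:S(16) | bus: BusRd,Flush
[21] P0: load  L2 | P0:S(16), P1:I, P2:S(16), P3:S(16) | bus: BusRd
[22] P2: load  L0 | P0:S(15), P1:S(15), P2:S(15), P3:S(15) | bus: BusRd
[23] P0: store L3 := 87 | P0:M(87), P1:I, P2:I, P3:I | bus: BusRdX
[24] P0: store L1 := 74 | P0:M(74), P1:I, P2:I, P3:I | bus: BusRdX,Flush
[25] P1: store L4 := 85 | P0:I, P1:M(85), P2:I, P3:I | bus: BusRdX
[26] P1: load  L2 | P0:S(16), P1:S(16), P2:S(16), P3:S(16) | bus: BusRd

state = S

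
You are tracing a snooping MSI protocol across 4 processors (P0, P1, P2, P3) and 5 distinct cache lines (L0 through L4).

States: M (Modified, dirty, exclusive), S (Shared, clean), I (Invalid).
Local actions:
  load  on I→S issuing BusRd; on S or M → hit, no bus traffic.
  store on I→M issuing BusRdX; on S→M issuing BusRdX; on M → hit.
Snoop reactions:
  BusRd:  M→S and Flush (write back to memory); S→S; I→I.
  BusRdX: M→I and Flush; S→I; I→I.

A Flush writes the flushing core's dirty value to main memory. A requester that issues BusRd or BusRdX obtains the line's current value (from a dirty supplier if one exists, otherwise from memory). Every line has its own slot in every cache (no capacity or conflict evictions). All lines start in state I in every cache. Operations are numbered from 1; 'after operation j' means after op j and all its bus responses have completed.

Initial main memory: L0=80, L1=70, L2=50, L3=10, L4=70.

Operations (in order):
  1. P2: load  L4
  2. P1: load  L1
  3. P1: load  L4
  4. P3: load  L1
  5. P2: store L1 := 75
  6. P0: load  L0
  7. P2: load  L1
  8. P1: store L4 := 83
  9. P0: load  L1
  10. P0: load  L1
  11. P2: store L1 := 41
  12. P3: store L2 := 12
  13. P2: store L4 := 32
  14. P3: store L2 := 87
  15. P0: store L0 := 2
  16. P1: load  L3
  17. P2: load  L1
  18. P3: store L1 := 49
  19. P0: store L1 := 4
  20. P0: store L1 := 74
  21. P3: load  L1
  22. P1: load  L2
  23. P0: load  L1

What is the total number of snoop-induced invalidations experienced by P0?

invalidations = 1

  op1 P2: load  L4 → I/I/S/I on L4; bus BusRd; mem=70
  op2 P1: load  L1 → I/S/I/I on L1; bus BusRd; mem=70
  op3 P1: load  L4 → I/S/S/I on L4; bus BusRd; mem=70
  op4 P3: load  L1 → I/S/I/S on L1; bus BusRd; mem=70
  op5 P2: store L1 := 75 → I/I/M/I on L1; bus BusRdX; mem=70
  op6 P0: load  L0 → S/I/I/I on L0; bus BusRd; mem=80
  op7 P2: load  L1 → I/I/M/I on L1; bus (none); mem=70
  op8 P1: store L4 := 83 → I/M/I/I on L4; bus BusRdX; mem=70
  op9 P0: load  L1 → S/I/S/I on L1; bus BusRd Flush; mem=75
  op10 P0: load  L1 → S/I/S/I on L1; bus (none); mem=75
  op11 P2: store L1 := 41 → I/I/M/I on L1; bus BusRdX; mem=75
  op12 P3: store L2 := 12 → I/I/I/M on L2; bus BusRdX; mem=50
  op13 P2: store L4 := 32 → I/I/M/I on L4; bus BusRdX Flush; mem=83
  op14 P3: store L2 := 87 → I/I/I/M on L2; bus (none); mem=50
  op15 P0: store L0 := 2 → M/I/I/I on L0; bus BusRdX; mem=80
  op16 P1: load  L3 → I/S/I/I on L3; bus BusRd; mem=10
  op17 P2: load  L1 → I/I/M/I on L1; bus (none); mem=75
  op18 P3: store L1 := 49 → I/I/I/M on L1; bus BusRdX Flush; mem=41
  op19 P0: store L1 := 4 → M/I/I/I on L1; bus BusRdX Flush; mem=49
  op20 P0: store L1 := 74 → M/I/I/I on L1; bus (none); mem=49
  op21 P3: load  L1 → S/I/I/S on L1; bus BusRd Flush; mem=74
  op22 P1: load  L2 → I/S/I/S on L2; bus BusRd Flush; mem=87
  op23 P0: load  L1 → S/I/I/S on L1; bus (none); mem=74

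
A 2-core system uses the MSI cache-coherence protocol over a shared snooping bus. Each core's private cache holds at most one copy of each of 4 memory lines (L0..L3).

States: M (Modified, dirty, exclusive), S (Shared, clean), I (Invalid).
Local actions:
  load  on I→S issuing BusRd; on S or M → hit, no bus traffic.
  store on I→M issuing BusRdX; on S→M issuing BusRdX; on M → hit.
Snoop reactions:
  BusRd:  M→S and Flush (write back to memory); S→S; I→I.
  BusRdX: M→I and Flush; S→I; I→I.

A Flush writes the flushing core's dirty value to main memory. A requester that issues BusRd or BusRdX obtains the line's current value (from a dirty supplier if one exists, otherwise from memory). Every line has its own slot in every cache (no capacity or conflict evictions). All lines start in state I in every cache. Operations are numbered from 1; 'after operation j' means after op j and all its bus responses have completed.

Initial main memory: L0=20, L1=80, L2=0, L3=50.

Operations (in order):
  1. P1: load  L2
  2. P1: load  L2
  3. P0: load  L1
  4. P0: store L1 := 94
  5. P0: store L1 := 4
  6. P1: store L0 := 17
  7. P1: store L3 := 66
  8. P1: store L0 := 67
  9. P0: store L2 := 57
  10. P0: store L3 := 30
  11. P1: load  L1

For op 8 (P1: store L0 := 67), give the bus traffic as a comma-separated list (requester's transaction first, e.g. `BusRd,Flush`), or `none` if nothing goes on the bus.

  op1 P1: load  L2 → I/S on L2; bus BusRd; mem=0
  op2 P1: load  L2 → I/S on L2; bus (none); mem=0
  op3 P0: load  L1 → S/I on L1; bus BusRd; mem=80
  op4 P0: store L1 := 94 → M/I on L1; bus BusRdX; mem=80
  op5 P0: store L1 := 4 → M/I on L1; bus (none); mem=80
  op6 P1: store L0 := 17 → I/M on L0; bus BusRdX; mem=20
  op7 P1: store L3 := 66 → I/M on L3; bus BusRdX; mem=50
  op8 P1: store L0 := 67 → I/M on L0; bus (none); mem=20
  op9 P0: store L2 := 57 → M/I on L2; bus BusRdX; mem=0
  op10 P0: store L3 := 30 → M/I on L3; bus BusRdX Flush; mem=66
  op11 P1: load  L1 → S/S on L1; bus BusRd Flush; mem=4

bus = none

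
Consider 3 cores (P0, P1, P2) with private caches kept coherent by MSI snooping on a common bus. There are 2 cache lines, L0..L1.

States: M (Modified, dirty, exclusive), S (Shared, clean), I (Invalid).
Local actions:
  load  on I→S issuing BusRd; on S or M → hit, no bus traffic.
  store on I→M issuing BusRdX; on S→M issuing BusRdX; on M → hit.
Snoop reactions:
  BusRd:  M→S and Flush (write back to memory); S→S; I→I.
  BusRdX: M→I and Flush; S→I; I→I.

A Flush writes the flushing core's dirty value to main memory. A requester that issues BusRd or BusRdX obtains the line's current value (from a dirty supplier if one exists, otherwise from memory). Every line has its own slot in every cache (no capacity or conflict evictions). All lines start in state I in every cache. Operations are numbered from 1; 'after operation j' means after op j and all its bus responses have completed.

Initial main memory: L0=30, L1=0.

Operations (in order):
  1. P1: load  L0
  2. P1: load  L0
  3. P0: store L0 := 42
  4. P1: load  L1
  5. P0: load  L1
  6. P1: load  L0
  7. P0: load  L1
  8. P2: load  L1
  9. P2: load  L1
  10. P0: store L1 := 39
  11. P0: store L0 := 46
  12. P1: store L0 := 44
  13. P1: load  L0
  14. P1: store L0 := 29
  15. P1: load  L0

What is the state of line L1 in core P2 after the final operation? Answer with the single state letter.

  op1 P1: load  L0 → I/S/I on L0; bus BusRd; mem=30
  op2 P1: load  L0 → I/S/I on L0; bus (none); mem=30
  op3 P0: store L0 := 42 → M/I/I on L0; bus BusRdX; mem=30
  op4 P1: load  L1 → I/S/I on L1; bus BusRd; mem=0
  op5 P0: load  L1 → S/S/I on L1; bus BusRd; mem=0
  op6 P1: load  L0 → S/S/I on L0; bus BusRd Flush; mem=42
  op7 P0: load  L1 → S/S/I on L1; bus (none); mem=0
  op8 P2: load  L1 → S/S/S on L1; bus BusRd; mem=0
  op9 P2: load  L1 → S/S/S on L1; bus (none); mem=0
  op10 P0: store L1 := 39 → M/I/I on L1; bus BusRdX; mem=0
  op11 P0: store L0 := 46 → M/I/I on L0; bus BusRdX; mem=42
  op12 P1: store L0 := 44 → I/M/I on L0; bus BusRdX Flush; mem=46
  op13 P1: load  L0 → I/M/I on L0; bus (none); mem=46
  op14 P1: store L0 := 29 → I/M/I on L0; bus (none); mem=46
  op15 P1: load  L0 → I/M/I on L0; bus (none); mem=46

state = I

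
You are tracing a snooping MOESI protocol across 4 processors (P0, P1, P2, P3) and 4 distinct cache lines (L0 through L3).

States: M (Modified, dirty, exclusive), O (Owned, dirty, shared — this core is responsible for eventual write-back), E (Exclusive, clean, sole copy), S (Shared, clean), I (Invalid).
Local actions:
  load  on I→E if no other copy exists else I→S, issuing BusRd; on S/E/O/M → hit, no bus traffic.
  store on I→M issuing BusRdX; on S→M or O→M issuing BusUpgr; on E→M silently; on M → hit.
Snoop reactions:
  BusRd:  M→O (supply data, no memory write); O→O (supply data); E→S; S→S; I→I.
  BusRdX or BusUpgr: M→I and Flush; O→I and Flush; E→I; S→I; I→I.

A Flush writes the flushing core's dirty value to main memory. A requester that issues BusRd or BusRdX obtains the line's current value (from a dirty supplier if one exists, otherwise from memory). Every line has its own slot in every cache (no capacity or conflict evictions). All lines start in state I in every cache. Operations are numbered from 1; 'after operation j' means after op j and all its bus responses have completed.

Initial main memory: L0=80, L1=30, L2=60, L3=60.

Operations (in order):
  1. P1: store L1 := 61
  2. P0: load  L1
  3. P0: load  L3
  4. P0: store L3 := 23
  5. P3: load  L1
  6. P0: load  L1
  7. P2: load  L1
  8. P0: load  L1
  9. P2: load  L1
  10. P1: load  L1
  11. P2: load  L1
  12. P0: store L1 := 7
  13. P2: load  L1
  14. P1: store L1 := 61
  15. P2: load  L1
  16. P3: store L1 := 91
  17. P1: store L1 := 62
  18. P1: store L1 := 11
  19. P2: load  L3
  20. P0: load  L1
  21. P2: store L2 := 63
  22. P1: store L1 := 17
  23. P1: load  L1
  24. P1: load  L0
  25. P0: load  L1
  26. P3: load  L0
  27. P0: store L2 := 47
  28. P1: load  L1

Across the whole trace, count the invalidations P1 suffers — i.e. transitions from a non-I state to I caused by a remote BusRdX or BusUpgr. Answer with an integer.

1. P1: store L1 := 61  bus=[BusRdX]  L1: P0=I P1=M P2=I P3=I  mem[L1]=30
2. P0: load  L1  bus=[BusRd]  L1: P0=S P1=O P2=I P3=I  mem[L1]=30
3. P0: load  L3  bus=[BusRd]  L3: P0=E P1=I P2=I P3=I  mem[L3]=60
4. P0: store L3 := 23  bus=[-]  L3: P0=M P1=I P2=I P3=I  mem[L3]=60
5. P3: load  L1  bus=[BusRd]  L1: P0=S P1=O P2=I P3=S  mem[L1]=30
6. P0: load  L1  bus=[-]  L1: P0=S P1=O P2=I P3=S  mem[L1]=30
7. P2: load  L1  bus=[BusRd]  L1: P0=S P1=O P2=S P3=S  mem[L1]=30
8. P0: load  L1  bus=[-]  L1: P0=S P1=O P2=S P3=S  mem[L1]=30
9. P2: load  L1  bus=[-]  L1: P0=S P1=O P2=S P3=S  mem[L1]=30
10. P1: load  L1  bus=[-]  L1: P0=S P1=O P2=S P3=S  mem[L1]=30
11. P2: load  L1  bus=[-]  L1: P0=S P1=O P2=S P3=S  mem[L1]=30
12. P0: store L1 := 7  bus=[BusUpgr,Flush]  L1: P0=M P1=I P2=I P3=I  mem[L1]=61
13. P2: load  L1  bus=[BusRd]  L1: P0=O P1=I P2=S P3=I  mem[L1]=61
14. P1: store L1 := 61  bus=[BusRdX,Flush]  L1: P0=I P1=M P2=I P3=I  mem[L1]=7
15. P2: load  L1  bus=[BusRd]  L1: P0=I P1=O P2=S P3=I  mem[L1]=7
16. P3: store L1 := 91  bus=[BusRdX,Flush]  L1: P0=I P1=I P2=I P3=M  mem[L1]=61
17. P1: store L1 := 62  bus=[BusRdX,Flush]  L1: P0=I P1=M P2=I P3=I  mem[L1]=91
18. P1: store L1 := 11  bus=[-]  L1: P0=I P1=M P2=I P3=I  mem[L1]=91
19. P2: load  L3  bus=[BusRd]  L3: P0=O P1=I P2=S P3=I  mem[L3]=60
20. P0: load  L1  bus=[BusRd]  L1: P0=S P1=O P2=I P3=I  mem[L1]=91
21. P2: store L2 := 63  bus=[BusRdX]  L2: P0=I P1=I P2=M P3=I  mem[L2]=60
22. P1: store L1 := 17  bus=[BusUpgr]  L1: P0=I P1=M P2=I P3=I  mem[L1]=91
23. P1: load  L1  bus=[-]  L1: P0=I P1=M P2=I P3=I  mem[L1]=91
24. P1: load  L0  bus=[BusRd]  L0: P0=I P1=E P2=I P3=I  mem[L0]=80
25. P0: load  L1  bus=[BusRd]  L1: P0=S P1=O P2=I P3=I  mem[L1]=91
26. P3: load  L0  bus=[BusRd]  L0: P0=I P1=S P2=I P3=S  mem[L0]=80
27. P0: store L2 := 47  bus=[BusRdX,Flush]  L2: P0=M P1=I P2=I P3=I  mem[L2]=63
28. P1: load  L1  bus=[-]  L1: P0=S P1=O P2=I P3=I  mem[L1]=91

invalidations = 2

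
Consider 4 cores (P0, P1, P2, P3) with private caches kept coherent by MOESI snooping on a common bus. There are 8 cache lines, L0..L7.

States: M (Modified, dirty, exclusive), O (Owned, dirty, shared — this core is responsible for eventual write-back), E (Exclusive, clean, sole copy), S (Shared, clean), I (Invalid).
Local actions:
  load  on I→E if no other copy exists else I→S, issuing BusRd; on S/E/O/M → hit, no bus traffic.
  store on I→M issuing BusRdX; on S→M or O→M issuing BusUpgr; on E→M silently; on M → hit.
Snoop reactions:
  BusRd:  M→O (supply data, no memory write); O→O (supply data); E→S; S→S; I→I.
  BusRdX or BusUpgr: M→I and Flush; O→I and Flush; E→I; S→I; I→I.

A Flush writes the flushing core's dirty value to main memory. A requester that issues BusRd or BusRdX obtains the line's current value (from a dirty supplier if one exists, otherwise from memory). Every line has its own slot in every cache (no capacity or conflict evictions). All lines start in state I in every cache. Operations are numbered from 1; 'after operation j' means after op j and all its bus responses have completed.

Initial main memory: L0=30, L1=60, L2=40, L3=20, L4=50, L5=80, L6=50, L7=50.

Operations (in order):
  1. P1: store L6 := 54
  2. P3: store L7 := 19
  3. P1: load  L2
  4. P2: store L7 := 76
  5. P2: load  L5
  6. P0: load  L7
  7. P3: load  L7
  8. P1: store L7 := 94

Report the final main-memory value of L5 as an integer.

memory[L5] = 80

  op1 P1: store L6 := 54 → I/M/I/I on L6; bus BusRdX; mem=50
  op2 P3: store L7 := 19 → I/I/I/M on L7; bus BusRdX; mem=50
  op3 P1: load  L2 → I/E/I/I on L2; bus BusRd; mem=40
  op4 P2: store L7 := 76 → I/I/M/I on L7; bus BusRdX Flush; mem=19
  op5 P2: load  L5 → I/I/E/I on L5; bus BusRd; mem=80
  op6 P0: load  L7 → S/I/O/I on L7; bus BusRd; mem=19
  op7 P3: load  L7 → S/I/O/S on L7; bus BusRd; mem=19
  op8 P1: store L7 := 94 → I/M/I/I on L7; bus BusRdX Flush; mem=76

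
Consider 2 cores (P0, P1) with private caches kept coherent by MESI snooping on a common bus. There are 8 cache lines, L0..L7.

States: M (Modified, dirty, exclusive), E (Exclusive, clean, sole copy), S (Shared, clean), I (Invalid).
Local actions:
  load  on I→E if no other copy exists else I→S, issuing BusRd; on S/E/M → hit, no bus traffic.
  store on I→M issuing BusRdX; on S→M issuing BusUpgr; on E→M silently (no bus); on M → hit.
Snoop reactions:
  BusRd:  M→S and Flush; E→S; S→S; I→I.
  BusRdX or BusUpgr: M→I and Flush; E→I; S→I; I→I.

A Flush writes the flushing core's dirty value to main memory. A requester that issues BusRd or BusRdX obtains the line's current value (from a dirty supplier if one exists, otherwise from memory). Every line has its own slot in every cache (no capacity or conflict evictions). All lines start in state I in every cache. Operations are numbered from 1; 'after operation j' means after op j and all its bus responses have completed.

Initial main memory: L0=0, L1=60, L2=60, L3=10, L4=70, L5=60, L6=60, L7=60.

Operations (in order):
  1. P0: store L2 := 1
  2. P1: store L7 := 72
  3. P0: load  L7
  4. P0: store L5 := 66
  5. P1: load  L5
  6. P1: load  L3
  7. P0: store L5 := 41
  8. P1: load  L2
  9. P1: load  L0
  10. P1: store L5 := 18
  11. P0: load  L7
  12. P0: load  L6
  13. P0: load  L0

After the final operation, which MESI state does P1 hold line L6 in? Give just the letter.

state = I

[1] P0: store L2 := 1 | P0:M(1), P1:I | bus: BusRdX
[2] P1: store L7 := 72 | P0:I, P1:M(72) | bus: BusRdX
[3] P0: load  L7 | P0:S(72), P1:S(72) | bus: BusRd,Flush
[4] P0: store L5 := 66 | P0:M(66), P1:I | bus: BusRdX
[5] P1: load  L5 | P0:S(66), P1:S(66) | bus: BusRd,Flush
[6] P1: load  L3 | P0:I, P1:E(10) | bus: BusRd
[7] P0: store L5 := 41 | P0:M(41), P1:I | bus: BusUpgr
[8] P1: load  L2 | P0:S(1), P1:S(1) | bus: BusRd,Flush
[9] P1: load  L0 | P0:I, P1:E(0) | bus: BusRd
[10] P1: store L5 := 18 | P0:I, P1:M(18) | bus: BusRdX,Flush
[11] P0: load  L7 | P0:S(72), P1:S(72) | bus: none
[12] P0: load  L6 | P0:E(60), P1:I | bus: BusRd
[13] P0: load  L0 | P0:S(0), P1:S(0) | bus: BusRd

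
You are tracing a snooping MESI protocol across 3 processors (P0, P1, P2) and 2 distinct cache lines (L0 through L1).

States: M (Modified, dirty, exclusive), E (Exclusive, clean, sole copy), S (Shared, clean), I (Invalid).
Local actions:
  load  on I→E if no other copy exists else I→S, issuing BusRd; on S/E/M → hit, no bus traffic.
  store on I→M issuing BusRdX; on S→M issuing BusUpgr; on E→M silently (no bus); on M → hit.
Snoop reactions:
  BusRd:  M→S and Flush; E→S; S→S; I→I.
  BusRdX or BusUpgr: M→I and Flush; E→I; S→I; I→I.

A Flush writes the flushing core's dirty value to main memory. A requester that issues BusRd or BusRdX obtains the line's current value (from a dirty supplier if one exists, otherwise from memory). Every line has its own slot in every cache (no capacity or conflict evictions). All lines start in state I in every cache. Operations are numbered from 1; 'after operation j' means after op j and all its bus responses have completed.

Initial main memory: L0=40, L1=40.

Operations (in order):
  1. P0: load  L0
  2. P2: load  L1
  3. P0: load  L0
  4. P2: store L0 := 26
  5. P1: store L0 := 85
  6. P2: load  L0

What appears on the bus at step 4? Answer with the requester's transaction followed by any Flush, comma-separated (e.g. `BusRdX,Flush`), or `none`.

1. P0: load  L0  bus=[BusRd]  L0: P0=E P1=I P2=I  mem[L0]=40
2. P2: load  L1  bus=[BusRd]  L1: P0=I P1=I P2=E  mem[L1]=40
3. P0: load  L0  bus=[-]  L0: P0=E P1=I P2=I  mem[L0]=40
4. P2: store L0 := 26  bus=[BusRdX]  L0: P0=I P1=I P2=M  mem[L0]=40
5. P1: store L0 := 85  bus=[BusRdX,Flush]  L0: P0=I P1=M P2=I  mem[L0]=26
6. P2: load  L0  bus=[BusRd,Flush]  L0: P0=I P1=S P2=S  mem[L0]=85

bus = BusRdX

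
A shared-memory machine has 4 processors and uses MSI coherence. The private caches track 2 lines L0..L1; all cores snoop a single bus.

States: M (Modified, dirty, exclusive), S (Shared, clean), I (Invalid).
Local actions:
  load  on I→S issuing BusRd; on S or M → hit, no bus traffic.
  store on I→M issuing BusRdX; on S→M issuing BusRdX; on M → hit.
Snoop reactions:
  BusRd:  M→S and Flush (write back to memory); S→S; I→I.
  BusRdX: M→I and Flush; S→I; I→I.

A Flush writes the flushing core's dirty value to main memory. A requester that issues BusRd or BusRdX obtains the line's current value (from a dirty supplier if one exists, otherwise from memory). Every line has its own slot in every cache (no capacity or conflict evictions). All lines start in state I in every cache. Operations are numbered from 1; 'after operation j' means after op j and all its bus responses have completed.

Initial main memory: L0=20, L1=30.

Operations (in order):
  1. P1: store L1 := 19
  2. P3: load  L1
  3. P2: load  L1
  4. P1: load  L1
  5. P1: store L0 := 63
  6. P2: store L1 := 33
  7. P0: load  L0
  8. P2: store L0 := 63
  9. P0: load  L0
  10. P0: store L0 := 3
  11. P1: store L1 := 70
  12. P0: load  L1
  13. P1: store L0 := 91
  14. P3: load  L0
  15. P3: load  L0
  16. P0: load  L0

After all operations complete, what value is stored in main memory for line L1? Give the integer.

[1] P1: store L1 := 19 | P0:I, P1:M(19), P2:I, P3:I | bus: BusRdX
[2] P3: load  L1 | P0:I, P1:S(19), P2:I, P3:S(19) | bus: BusRd,Flush
[3] P2: load  L1 | P0:I, P1:S(19), P2:S(19), P3:S(19) | bus: BusRd
[4] P1: load  L1 | P0:I, P1:S(19), P2:S(19), P3:S(19) | bus: none
[5] P1: store L0 := 63 | P0:I, P1:M(63), P2:I, P3:I | bus: BusRdX
[6] P2: store L1 := 33 | P0:I, P1:I, P2:M(33), P3:I | bus: BusRdX
[7] P0: load  L0 | P0:S(63), P1:S(63), P2:I, P3:I | bus: BusRd,Flush
[8] P2: store L0 := 63 | P0:I, P1:I, P2:M(63), P3:I | bus: BusRdX
[9] P0: load  L0 | P0:S(63), P1:I, P2:S(63), P3:I | bus: BusRd,Flush
[10] P0: store L0 := 3 | P0:M(3), P1:I, P2:I, P3:I | bus: BusRdX
[11] P1: store L1 := 70 | P0:I, P1:M(70), P2:I, P3:I | bus: BusRdX,Flush
[12] P0: load  L1 | P0:S(70), P1:S(70), P2:I, P3:I | bus: BusRd,Flush
[13] P1: store L0 := 91 | P0:I, P1:M(91), P2:I, P3:I | bus: BusRdX,Flush
[14] P3: load  L0 | P0:I, P1:S(91), P2:I, P3:S(91) | bus: BusRd,Flush
[15] P3: load  L0 | P0:I, P1:S(91), P2:I, P3:S(91) | bus: none
[16] P0: load  L0 | P0:S(91), P1:S(91), P2:I, P3:S(91) | bus: BusRd

memory[L1] = 70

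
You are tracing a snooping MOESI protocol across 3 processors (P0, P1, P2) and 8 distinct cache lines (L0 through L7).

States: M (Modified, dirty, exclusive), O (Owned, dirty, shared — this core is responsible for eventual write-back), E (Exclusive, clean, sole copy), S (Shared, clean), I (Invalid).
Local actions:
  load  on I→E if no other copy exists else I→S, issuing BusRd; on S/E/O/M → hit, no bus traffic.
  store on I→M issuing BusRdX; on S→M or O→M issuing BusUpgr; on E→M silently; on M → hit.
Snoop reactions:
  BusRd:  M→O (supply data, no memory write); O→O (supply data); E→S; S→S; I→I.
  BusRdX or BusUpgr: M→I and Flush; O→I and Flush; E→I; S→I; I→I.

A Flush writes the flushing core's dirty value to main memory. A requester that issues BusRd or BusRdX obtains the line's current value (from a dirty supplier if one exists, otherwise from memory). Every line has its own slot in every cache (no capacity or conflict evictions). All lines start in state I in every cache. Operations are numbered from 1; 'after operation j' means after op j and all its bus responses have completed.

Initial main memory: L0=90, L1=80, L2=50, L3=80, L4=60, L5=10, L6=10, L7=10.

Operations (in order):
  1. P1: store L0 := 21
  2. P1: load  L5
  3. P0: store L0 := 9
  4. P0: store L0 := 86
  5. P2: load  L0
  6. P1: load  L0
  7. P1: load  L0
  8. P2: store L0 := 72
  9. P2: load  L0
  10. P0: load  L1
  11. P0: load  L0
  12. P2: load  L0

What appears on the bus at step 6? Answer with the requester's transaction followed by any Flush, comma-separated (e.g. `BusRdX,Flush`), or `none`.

bus = BusRd

[1] P1: store L0 := 21 | P0:I, P1:M(21), P2:I | bus: BusRdX
[2] P1: load  L5 | P0:I, P1:E(10), P2:I | bus: BusRd
[3] P0: store L0 := 9 | P0:M(9), P1:I, P2:I | bus: BusRdX,Flush
[4] P0: store L0 := 86 | P0:M(86), P1:I, P2:I | bus: none
[5] P2: load  L0 | P0:O(86), P1:I, P2:S(86) | bus: BusRd
[6] P1: load  L0 | P0:O(86), P1:S(86), P2:S(86) | bus: BusRd
[7] P1: load  L0 | P0:O(86), P1:S(86), P2:S(86) | bus: none
[8] P2: store L0 := 72 | P0:I, P1:I, P2:M(72) | bus: BusUpgr,Flush
[9] P2: load  L0 | P0:I, P1:I, P2:M(72) | bus: none
[10] P0: load  L1 | P0:E(80), P1:I, P2:I | bus: BusRd
[11] P0: load  L0 | P0:S(72), P1:I, P2:O(72) | bus: BusRd
[12] P2: load  L0 | P0:S(72), P1:I, P2:O(72) | bus: none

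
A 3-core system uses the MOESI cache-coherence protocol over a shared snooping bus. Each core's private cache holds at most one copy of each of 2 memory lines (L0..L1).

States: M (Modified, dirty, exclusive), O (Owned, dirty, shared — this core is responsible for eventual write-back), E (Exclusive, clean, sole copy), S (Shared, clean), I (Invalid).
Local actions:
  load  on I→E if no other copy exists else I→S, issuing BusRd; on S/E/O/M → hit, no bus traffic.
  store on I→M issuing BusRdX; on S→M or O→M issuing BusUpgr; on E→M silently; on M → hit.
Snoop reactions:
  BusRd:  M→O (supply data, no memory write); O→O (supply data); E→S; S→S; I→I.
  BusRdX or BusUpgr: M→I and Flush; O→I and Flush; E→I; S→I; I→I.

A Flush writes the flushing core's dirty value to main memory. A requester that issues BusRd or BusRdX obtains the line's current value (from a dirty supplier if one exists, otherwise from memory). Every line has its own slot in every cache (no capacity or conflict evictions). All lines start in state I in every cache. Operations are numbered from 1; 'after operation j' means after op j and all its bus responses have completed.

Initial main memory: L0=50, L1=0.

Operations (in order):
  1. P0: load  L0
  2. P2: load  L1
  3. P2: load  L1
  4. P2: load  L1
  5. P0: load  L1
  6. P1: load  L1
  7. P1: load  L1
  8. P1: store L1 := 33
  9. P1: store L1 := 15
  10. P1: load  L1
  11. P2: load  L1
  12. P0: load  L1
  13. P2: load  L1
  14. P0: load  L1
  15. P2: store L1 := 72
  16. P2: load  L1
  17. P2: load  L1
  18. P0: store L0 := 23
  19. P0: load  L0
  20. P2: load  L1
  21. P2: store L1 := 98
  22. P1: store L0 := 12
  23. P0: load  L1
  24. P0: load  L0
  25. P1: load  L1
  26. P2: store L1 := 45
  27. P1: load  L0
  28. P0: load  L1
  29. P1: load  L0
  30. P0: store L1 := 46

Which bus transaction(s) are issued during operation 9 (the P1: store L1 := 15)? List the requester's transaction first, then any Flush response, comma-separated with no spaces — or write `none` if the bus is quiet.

[1] P0: load  L0 | P0:E(50), P1:I, P2:I | bus: BusRd
[2] P2: load  L1 | P0:I, P1:I, P2:E(0) | bus: BusRd
[3] P2: load  L1 | P0:I, P1:I, P2:E(0) | bus: none
[4] P2: load  L1 | P0:I, P1:I, P2:E(0) | bus: none
[5] P0: load  L1 | P0:S(0), P1:I, P2:S(0) | bus: BusRd
[6] P1: load  L1 | P0:S(0), P1:S(0), P2:S(0) | bus: BusRd
[7] P1: load  L1 | P0:S(0), P1:S(0), P2:S(0) | bus: none
[8] P1: store L1 := 33 | P0:I, P1:M(33), P2:I | bus: BusUpgr
[9] P1: store L1 := 15 | P0:I, P1:M(15), P2:I | bus: none
[10] P1: load  L1 | P0:I, P1:M(15), P2:I | bus: none
[11] P2: load  L1 | P0:I, P1:O(15), P2:S(15) | bus: BusRd
[12] P0: load  L1 | P0:S(15), P1:O(15), P2:S(15) | bus: BusRd
[13] P2: load  L1 | P0:S(15), P1:O(15), P2:S(15) | bus: none
[14] P0: load  L1 | P0:S(15), P1:O(15), P2:S(15) | bus: none
[15] P2: store L1 := 72 | P0:I, P1:I, P2:M(72) | bus: BusUpgr,Flush
[16] P2: load  L1 | P0:I, P1:I, P2:M(72) | bus: none
[17] P2: load  L1 | P0:I, P1:I, P2:M(72) | bus: none
[18] P0: store L0 := 23 | P0:M(23), P1:I, P2:I | bus: none
[19] P0: load  L0 | P0:M(23), P1:I, P2:I | bus: none
[20] P2: load  L1 | P0:I, P1:I, P2:M(72) | bus: none
[21] P2: store L1 := 98 | P0:I, P1:I, P2:M(98) | bus: none
[22] P1: store L0 := 12 | P0:I, P1:M(12), P2:I | bus: BusRdX,Flush
[23] P0: load  L1 | P0:S(98), P1:I, P2:O(98) | bus: BusRd
[24] P0: load  L0 | P0:S(12), P1:O(12), P2:I | bus: BusRd
[25] P1: load  L1 | P0:S(98), P1:S(98), P2:O(98) | bus: BusRd
[26] P2: store L1 := 45 | P0:I, P1:I, P2:M(45) | bus: BusUpgr
[27] P1: load  L0 | P0:S(12), P1:O(12), P2:I | bus: none
[28] P0: load  L1 | P0:S(45), P1:I, P2:O(45) | bus: BusRd
[29] P1: load  L0 | P0:S(12), P1:O(12), P2:I | bus: none
[30] P0: store L1 := 46 | P0:M(46), P1:I, P2:I | bus: BusUpgr,Flush

bus = none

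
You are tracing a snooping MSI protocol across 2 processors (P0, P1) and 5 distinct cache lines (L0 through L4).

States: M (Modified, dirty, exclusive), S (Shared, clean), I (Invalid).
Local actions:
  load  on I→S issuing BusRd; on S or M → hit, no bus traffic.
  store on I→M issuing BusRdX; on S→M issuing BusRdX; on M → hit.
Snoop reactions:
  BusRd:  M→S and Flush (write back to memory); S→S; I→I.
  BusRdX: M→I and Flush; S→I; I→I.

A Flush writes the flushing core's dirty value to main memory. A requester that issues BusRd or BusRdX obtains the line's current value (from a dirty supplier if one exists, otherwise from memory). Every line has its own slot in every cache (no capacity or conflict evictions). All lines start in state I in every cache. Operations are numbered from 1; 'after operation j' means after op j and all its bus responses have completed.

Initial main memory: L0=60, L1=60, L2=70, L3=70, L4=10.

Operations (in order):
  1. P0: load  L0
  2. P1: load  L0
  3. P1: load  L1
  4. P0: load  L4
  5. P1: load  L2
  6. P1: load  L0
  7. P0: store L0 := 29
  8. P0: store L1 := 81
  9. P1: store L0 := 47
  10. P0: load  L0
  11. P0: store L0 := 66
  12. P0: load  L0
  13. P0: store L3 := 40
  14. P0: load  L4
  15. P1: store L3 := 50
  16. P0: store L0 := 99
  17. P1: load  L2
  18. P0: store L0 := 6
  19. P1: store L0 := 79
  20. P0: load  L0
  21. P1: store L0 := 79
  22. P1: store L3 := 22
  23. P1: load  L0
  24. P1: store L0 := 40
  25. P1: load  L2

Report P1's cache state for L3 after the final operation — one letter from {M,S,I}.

state = M

step 1: P0: load  L0  ⟶  SI  (L0)  txn=BusRd  M[L0]=60
step 2: P1: load  L0  ⟶  SS  (L0)  txn=BusRd  M[L0]=60
step 3: P1: load  L1  ⟶  IS  (L1)  txn=BusRd  M[L1]=60
step 4: P0: load  L4  ⟶  SI  (L4)  txn=BusRd  M[L4]=10
step 5: P1: load  L2  ⟶  IS  (L2)  txn=BusRd  M[L2]=70
step 6: P1: load  L0  ⟶  SS  (L0)  txn=∅  M[L0]=60
step 7: P0: store L0 := 29  ⟶  MI  (L0)  txn=BusRdX  M[L0]=60
step 8: P0: store L1 := 81  ⟶  MI  (L1)  txn=BusRdX  M[L1]=60
step 9: P1: store L0 := 47  ⟶  IM  (L0)  txn=BusRdX+Flush  M[L0]=29
step 10: P0: load  L0  ⟶  SS  (L0)  txn=BusRd+Flush  M[L0]=47
step 11: P0: store L0 := 66  ⟶  MI  (L0)  txn=BusRdX  M[L0]=47
step 12: P0: load  L0  ⟶  MI  (L0)  txn=∅  M[L0]=47
step 13: P0: store L3 := 40  ⟶  MI  (L3)  txn=BusRdX  M[L3]=70
step 14: P0: load  L4  ⟶  SI  (L4)  txn=∅  M[L4]=10
step 15: P1: store L3 := 50  ⟶  IM  (L3)  txn=BusRdX+Flush  M[L3]=40
step 16: P0: store L0 := 99  ⟶  MI  (L0)  txn=∅  M[L0]=47
step 17: P1: load  L2  ⟶  IS  (L2)  txn=∅  M[L2]=70
step 18: P0: store L0 := 6  ⟶  MI  (L0)  txn=∅  M[L0]=47
step 19: P1: store L0 := 79  ⟶  IM  (L0)  txn=BusRdX+Flush  M[L0]=6
step 20: P0: load  L0  ⟶  SS  (L0)  txn=BusRd+Flush  M[L0]=79
step 21: P1: store L0 := 79  ⟶  IM  (L0)  txn=BusRdX  M[L0]=79
step 22: P1: store L3 := 22  ⟶  IM  (L3)  txn=∅  M[L3]=40
step 23: P1: load  L0  ⟶  IM  (L0)  txn=∅  M[L0]=79
step 24: P1: store L0 := 40  ⟶  IM  (L0)  txn=∅  M[L0]=79
step 25: P1: load  L2  ⟶  IS  (L2)  txn=∅  M[L2]=70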